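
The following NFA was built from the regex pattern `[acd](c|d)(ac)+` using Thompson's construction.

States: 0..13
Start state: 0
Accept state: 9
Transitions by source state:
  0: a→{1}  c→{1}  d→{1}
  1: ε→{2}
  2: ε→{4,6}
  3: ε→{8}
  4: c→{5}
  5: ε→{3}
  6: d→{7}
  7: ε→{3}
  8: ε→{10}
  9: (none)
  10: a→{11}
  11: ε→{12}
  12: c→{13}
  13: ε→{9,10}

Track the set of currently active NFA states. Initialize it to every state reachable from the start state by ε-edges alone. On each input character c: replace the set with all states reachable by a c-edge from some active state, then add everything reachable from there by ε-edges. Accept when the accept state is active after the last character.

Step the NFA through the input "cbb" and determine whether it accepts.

Answer: REJECT

Trace:
start: ε-closure({0}) = {0}
'c' @ 1: {1,2,4,6}
'b' @ 2: {}  — dead — no transitions
rest 'b' ignored (set empty)
end set {} — state 9 not in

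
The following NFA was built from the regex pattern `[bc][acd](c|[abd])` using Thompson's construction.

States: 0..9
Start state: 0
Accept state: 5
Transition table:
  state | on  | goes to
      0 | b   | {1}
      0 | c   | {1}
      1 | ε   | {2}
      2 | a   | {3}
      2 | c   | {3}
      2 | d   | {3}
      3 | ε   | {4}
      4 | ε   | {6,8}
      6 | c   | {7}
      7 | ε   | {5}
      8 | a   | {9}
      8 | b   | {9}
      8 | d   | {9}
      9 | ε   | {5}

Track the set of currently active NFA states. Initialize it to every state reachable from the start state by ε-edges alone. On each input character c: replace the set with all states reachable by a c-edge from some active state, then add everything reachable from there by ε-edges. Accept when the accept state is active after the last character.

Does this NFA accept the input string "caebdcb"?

Answer: REJECT

Trace:
initial (ε-close {0}): {0}
'c' @ 1: {1,2}
'a' @ 2: {3,4,6,8}
'e' @ 3: {}  — state set empty
rest 'bdcb' ignored (set empty)
after full input: {}  (accept=5 not in)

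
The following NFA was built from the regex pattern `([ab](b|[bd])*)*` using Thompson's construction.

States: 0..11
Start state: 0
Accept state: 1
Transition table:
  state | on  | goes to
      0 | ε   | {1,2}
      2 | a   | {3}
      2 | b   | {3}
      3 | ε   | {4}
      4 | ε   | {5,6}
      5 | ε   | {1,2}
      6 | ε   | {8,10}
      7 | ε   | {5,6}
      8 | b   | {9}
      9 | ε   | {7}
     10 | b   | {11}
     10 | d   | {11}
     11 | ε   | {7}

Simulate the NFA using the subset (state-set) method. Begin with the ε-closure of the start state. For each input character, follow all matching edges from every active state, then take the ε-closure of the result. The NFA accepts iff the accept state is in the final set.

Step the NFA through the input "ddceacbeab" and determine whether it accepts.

initial (ε-close {0}): {0,1,2}
'd' @ 1: {}  — no active states
rest 'dceacbeab' ignored (set empty)
end set {} — state 1 not in

Answer: REJECT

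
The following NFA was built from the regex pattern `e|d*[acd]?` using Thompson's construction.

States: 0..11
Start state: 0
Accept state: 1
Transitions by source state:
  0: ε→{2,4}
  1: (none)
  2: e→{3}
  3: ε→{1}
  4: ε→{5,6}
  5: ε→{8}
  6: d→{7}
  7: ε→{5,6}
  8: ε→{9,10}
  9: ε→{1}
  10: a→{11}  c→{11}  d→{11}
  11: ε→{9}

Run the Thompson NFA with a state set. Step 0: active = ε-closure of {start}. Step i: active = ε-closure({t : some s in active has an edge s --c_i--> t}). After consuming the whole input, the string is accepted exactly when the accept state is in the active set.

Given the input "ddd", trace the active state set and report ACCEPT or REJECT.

initial (ε-close {0}): {0,1,2,4,5,6,8,9,10}
'd' @ 1: {1,5,6,7,8,9,10,11}  [accepting]
'd' @ 2: {1,5,6,7,8,9,10,11}  [accepting]
'd' @ 3: {1,5,6,7,8,9,10,11}  [accepting]
final: {1,5,6,7,8,9,10,11}; accept 1 in set

Answer: ACCEPT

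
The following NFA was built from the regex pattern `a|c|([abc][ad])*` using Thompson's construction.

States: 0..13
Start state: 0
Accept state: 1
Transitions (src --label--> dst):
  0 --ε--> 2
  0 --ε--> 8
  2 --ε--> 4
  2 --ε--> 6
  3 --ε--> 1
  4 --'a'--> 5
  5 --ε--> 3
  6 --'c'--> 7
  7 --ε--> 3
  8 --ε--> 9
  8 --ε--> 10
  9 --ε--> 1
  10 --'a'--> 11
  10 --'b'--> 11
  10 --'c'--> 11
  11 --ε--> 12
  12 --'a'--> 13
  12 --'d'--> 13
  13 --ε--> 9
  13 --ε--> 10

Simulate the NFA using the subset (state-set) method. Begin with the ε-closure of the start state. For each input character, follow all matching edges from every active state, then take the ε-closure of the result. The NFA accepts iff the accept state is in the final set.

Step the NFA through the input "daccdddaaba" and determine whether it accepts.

Answer: REJECT

Trace:
initial (ε-close {0}): {0,1,2,4,6,8,9,10}
'd' @ 1: {}  — state set empty
rest 'accdddaaba' ignored (set empty)
after full input: {}  (accept=1 not in)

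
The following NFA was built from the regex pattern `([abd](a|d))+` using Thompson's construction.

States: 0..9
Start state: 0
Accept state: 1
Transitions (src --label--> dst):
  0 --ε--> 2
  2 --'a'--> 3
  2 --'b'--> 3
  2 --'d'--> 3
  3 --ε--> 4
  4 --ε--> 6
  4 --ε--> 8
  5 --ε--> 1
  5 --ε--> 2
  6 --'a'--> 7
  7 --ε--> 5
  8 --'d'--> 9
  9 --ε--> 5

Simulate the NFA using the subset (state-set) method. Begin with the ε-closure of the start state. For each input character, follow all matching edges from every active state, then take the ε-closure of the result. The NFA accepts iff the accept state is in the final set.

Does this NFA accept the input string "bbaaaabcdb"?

Answer: REJECT

Derivation:
S₀ = ε-closure({0}) = {0,2}
'b' @ 1: {3,4,6,8}
'b' @ 2: {}  — no active states
rest 'aaaabcdb' ignored (set empty)
after full input: {}  (accept=1 not in)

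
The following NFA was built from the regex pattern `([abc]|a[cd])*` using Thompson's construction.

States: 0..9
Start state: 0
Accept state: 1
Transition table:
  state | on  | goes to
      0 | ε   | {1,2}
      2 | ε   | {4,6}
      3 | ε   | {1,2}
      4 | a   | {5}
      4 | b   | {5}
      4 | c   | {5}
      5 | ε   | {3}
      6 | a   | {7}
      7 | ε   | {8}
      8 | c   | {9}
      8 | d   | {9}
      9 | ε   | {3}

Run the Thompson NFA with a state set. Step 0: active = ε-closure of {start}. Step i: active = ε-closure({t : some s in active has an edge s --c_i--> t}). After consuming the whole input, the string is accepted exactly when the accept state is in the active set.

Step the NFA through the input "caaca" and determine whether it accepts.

Answer: ACCEPT

Trace:
S₀ = ε-closure({0}) = {0,1,2,4,6}
'c' @ 1: {1,2,3,4,5,6}  (accept∈set)
'a' @ 2: {1,2,3,4,5,6,7,8}  (accept∈set)
'a' @ 3: {1,2,3,4,5,6,7,8}  (accept∈set)
'c' @ 4: {1,2,3,4,5,6,9}  (accept∈set)
'a' @ 5: {1,2,3,4,5,6,7,8}  (accept∈set)
final: {1,2,3,4,5,6,7,8}; accept 1 in set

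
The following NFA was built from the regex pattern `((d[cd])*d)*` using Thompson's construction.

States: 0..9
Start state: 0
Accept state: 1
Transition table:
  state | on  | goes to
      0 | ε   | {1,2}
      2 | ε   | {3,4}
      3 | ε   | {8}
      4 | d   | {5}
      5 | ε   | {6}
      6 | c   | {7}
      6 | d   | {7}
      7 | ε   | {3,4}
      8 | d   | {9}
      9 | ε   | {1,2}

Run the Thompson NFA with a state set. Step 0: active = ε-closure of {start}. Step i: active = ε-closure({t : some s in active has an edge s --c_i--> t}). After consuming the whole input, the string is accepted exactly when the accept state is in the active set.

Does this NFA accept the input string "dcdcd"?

S₀ = ε-closure({0}) = {0,1,2,3,4,8}
'd' @ 1: {1,2,3,4,5,6,8,9}  ✓accept
'c' @ 2: {3,4,7,8}
'd' @ 3: {1,2,3,4,5,6,8,9}  ✓accept
'c' @ 4: {3,4,7,8}
'd' @ 5: {1,2,3,4,5,6,8,9}  ✓accept
end set {1,2,3,4,5,6,8,9} — state 1 in

Answer: ACCEPT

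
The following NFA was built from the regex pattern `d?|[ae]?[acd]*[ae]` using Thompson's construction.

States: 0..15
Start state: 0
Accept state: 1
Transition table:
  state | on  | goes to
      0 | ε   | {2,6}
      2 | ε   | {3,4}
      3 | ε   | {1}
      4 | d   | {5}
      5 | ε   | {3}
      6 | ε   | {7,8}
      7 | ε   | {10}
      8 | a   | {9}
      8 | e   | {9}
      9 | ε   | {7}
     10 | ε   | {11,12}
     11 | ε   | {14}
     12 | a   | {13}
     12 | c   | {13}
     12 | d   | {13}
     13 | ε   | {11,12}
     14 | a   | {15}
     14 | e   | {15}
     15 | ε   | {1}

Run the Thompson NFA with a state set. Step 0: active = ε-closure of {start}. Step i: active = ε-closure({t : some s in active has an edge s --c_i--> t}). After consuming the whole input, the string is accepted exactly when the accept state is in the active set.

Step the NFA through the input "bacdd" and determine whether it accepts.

start: ε-closure({0}) = {0,1,2,3,4,6,7,8,10,11,12,14}
'b' @ 1: {}  — no active states
rest 'acdd' ignored (set empty)
end set {} — state 1 not in

Answer: REJECT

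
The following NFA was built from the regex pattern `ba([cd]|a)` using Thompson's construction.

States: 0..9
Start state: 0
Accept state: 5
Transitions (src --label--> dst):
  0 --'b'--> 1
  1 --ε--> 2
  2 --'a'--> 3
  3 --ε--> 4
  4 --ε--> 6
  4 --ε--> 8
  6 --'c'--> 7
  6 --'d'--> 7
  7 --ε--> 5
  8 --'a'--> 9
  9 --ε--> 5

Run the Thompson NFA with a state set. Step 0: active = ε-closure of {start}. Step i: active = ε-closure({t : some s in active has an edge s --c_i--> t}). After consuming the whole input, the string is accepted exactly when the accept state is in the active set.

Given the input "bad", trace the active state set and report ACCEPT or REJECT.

S₀ = ε-closure({0}) = {0}
'b' @ 1: {1,2}
'a' @ 2: {3,4,6,8}
'd' @ 3: {5,7}  [accepting]
end set {5,7} — state 5 in

Answer: ACCEPT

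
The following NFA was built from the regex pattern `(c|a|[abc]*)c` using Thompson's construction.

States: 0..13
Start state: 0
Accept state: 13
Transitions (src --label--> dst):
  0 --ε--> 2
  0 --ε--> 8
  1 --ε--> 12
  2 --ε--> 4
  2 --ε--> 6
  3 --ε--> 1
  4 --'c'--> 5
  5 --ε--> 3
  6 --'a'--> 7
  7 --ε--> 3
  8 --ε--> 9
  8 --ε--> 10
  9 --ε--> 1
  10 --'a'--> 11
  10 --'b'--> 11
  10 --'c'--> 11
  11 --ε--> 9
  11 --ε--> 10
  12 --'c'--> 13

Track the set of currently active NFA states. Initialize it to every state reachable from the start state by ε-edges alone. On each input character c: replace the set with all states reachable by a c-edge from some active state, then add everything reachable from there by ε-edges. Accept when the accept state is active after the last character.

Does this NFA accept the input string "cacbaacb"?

Answer: REJECT

Derivation:
S₀ = ε-closure({0}) = {0,1,2,4,6,8,9,10,12}
'c' @ 1: {1,3,5,9,10,11,12,13}  [accepting]
'a' @ 2: {1,9,10,11,12}
'c' @ 3: {1,9,10,11,12,13}  [accepting]
'b' @ 4: {1,9,10,11,12}
'a' @ 5: {1,9,10,11,12}
'a' @ 6: {1,9,10,11,12}
'c' @ 7: {1,9,10,11,12,13}  [accepting]
'b' @ 8: {1,9,10,11,12}
final: {1,9,10,11,12}; accept 13 not in set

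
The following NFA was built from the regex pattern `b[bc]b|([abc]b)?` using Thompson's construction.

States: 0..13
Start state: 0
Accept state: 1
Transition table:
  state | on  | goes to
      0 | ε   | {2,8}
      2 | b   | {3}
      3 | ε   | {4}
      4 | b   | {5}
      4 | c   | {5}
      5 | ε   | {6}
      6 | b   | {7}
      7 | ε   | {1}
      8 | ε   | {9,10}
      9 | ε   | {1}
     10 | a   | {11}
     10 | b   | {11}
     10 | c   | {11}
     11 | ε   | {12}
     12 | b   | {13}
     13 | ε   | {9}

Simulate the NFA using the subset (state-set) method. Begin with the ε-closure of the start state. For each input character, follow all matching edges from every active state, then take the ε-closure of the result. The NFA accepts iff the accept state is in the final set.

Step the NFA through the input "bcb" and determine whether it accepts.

initial (ε-close {0}): {0,1,2,8,9,10}
'b' @ 1: {3,4,11,12}
'c' @ 2: {5,6}
'b' @ 3: {1,7}  ✓accept
after full input: {1,7}  (accept=1 in)

Answer: ACCEPT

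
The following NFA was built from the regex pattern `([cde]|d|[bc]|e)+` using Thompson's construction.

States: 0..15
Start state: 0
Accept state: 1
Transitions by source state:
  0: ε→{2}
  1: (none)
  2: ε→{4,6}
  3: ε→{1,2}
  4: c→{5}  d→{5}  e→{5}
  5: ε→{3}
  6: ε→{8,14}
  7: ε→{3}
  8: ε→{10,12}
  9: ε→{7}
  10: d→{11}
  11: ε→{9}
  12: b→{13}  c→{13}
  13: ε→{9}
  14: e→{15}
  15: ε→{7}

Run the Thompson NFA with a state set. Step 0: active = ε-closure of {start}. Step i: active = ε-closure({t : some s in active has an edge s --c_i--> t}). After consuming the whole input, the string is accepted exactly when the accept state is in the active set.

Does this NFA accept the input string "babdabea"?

Answer: REJECT

Derivation:
initial (ε-close {0}): {0,2,4,6,8,10,12,14}
'b' @ 1: {1,2,3,4,6,7,8,9,10,12,13,14}  (accept∈set)
'a' @ 2: {}  — dead — no transitions
rest 'bdabea' ignored (set empty)
end set {} — state 1 not in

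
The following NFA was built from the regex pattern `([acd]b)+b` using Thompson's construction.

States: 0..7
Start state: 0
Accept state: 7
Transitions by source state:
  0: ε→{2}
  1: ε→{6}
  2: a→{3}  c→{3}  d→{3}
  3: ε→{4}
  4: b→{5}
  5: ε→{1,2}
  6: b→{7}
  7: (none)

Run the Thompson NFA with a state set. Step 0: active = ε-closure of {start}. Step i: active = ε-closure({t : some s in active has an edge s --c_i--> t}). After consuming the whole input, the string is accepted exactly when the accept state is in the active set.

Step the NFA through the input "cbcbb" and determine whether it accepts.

Answer: ACCEPT

Derivation:
start: ε-closure({0}) = {0,2}
'c' @ 1: {3,4}
'b' @ 2: {1,2,5,6}
'c' @ 3: {3,4}
'b' @ 4: {1,2,5,6}
'b' @ 5: {7}  [accepting]
end set {7} — state 7 in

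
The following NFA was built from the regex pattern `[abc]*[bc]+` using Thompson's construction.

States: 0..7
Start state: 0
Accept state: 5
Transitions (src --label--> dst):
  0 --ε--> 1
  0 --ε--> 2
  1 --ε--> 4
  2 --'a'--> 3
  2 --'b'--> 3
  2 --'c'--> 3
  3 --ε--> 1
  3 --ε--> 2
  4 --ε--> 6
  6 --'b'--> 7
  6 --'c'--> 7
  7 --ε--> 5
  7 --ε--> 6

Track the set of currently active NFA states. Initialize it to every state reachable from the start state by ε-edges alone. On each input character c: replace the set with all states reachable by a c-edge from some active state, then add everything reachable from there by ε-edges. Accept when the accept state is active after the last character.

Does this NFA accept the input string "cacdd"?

Answer: REJECT

Trace:
S₀ = ε-closure({0}) = {0,1,2,4,6}
'c' @ 1: {1,2,3,4,5,6,7}  ✓accept
'a' @ 2: {1,2,3,4,6}
'c' @ 3: {1,2,3,4,5,6,7}  ✓accept
'd' @ 4: {}  — state set empty
rest 'd' ignored (set empty)
after full input: {}  (accept=5 not in)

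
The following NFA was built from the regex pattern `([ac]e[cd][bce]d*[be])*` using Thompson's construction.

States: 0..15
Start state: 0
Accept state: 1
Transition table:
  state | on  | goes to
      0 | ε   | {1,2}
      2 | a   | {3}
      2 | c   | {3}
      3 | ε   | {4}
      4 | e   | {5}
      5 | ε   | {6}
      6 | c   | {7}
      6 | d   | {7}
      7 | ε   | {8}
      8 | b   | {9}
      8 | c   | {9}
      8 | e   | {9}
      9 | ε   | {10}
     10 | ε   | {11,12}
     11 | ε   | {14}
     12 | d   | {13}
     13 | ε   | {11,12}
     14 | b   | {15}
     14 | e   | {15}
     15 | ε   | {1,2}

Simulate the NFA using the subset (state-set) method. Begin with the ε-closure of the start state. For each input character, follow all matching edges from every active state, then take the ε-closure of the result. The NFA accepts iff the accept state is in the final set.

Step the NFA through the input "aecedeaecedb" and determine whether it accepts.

Answer: ACCEPT

Trace:
S₀ = ε-closure({0}) = {0,1,2}
'a' @ 1: {3,4}
'e' @ 2: {5,6}
'c' @ 3: {7,8}
'e' @ 4: {9,10,11,12,14}
'd' @ 5: {11,12,13,14}
'e' @ 6: {1,2,15}  [accepting]
'a' @ 7: {3,4}
'e' @ 8: {5,6}
'c' @ 9: {7,8}
'e' @ 10: {9,10,11,12,14}
'd' @ 11: {11,12,13,14}
'b' @ 12: {1,2,15}  [accepting]
final: {1,2,15}; accept 1 in set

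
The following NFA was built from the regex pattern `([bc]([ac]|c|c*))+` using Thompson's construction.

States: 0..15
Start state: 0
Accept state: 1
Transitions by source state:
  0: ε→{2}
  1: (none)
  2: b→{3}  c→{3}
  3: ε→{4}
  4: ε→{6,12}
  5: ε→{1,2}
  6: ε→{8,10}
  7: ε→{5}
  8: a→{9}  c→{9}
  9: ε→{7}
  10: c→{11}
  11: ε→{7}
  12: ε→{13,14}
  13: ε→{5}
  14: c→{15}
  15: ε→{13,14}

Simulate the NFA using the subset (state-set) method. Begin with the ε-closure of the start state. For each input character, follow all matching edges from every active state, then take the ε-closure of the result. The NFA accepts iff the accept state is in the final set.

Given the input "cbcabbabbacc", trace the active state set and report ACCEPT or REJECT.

Answer: ACCEPT

Derivation:
start: ε-closure({0}) = {0,2}
'c' @ 1: {1,2,3,4,5,6,8,10,12,13,14}  (accept∈set)
'b' @ 2: {1,2,3,4,5,6,8,10,12,13,14}  (accept∈set)
'c' @ 3: {1,2,3,4,5,6,7,8,9,10,11,12,13,14,15}  (accept∈set)
'a' @ 4: {1,2,5,7,9}  (accept∈set)
'b' @ 5: {1,2,3,4,5,6,8,10,12,13,14}  (accept∈set)
'b' @ 6: {1,2,3,4,5,6,8,10,12,13,14}  (accept∈set)
'a' @ 7: {1,2,5,7,9}  (accept∈set)
'b' @ 8: {1,2,3,4,5,6,8,10,12,13,14}  (accept∈set)
'b' @ 9: {1,2,3,4,5,6,8,10,12,13,14}  (accept∈set)
'a' @ 10: {1,2,5,7,9}  (accept∈set)
'c' @ 11: {1,2,3,4,5,6,8,10,12,13,14}  (accept∈set)
'c' @ 12: {1,2,3,4,5,6,7,8,9,10,11,12,13,14,15}  (accept∈set)
end set {1,2,3,4,5,6,7,8,9,10,11,12,13,14,15} — state 1 in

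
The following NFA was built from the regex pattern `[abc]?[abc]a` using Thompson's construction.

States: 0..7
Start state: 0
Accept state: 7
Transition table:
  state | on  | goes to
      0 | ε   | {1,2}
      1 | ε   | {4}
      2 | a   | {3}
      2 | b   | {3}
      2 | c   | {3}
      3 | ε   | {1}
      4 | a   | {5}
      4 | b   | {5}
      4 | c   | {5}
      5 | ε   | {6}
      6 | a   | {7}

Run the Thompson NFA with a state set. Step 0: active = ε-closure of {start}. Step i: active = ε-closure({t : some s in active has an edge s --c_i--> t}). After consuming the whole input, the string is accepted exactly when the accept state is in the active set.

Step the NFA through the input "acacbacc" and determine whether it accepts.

S₀ = ε-closure({0}) = {0,1,2,4}
'a' @ 1: {1,3,4,5,6}
'c' @ 2: {5,6}
'a' @ 3: {7}  [accepting]
'c' @ 4: {}  — dead — no transitions
rest 'bacc' ignored (set empty)
end set {} — state 7 not in

Answer: REJECT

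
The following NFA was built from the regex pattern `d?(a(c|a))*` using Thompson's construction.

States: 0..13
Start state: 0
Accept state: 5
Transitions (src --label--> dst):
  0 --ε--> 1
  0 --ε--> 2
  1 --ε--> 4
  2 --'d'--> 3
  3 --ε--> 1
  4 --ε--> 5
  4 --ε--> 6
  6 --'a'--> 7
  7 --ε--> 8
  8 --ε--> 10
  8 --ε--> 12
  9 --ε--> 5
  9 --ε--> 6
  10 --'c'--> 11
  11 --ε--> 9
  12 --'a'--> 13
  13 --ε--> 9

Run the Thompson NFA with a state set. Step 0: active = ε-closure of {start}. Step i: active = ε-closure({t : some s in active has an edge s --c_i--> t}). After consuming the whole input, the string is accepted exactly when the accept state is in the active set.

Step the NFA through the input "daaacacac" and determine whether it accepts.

Answer: ACCEPT

Steps:
initial (ε-close {0}): {0,1,2,4,5,6}
'd' @ 1: {1,3,4,5,6}  (accept∈set)
'a' @ 2: {7,8,10,12}
'a' @ 3: {5,6,9,13}  (accept∈set)
'a' @ 4: {7,8,10,12}
'c' @ 5: {5,6,9,11}  (accept∈set)
'a' @ 6: {7,8,10,12}
'c' @ 7: {5,6,9,11}  (accept∈set)
'a' @ 8: {7,8,10,12}
'c' @ 9: {5,6,9,11}  (accept∈set)
final: {5,6,9,11}; accept 5 in set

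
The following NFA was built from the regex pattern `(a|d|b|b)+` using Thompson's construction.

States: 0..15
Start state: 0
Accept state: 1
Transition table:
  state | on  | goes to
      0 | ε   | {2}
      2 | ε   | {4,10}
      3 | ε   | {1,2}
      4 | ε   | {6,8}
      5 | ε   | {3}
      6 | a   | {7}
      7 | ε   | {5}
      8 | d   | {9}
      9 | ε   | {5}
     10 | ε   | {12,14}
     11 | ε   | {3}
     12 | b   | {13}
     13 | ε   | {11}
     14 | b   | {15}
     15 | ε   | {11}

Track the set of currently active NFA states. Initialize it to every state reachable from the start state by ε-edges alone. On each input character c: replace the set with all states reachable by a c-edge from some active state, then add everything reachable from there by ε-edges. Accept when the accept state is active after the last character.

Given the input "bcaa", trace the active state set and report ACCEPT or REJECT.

Answer: REJECT

Steps:
S₀ = ε-closure({0}) = {0,2,4,6,8,10,12,14}
'b' @ 1: {1,2,3,4,6,8,10,11,12,13,14,15}  ✓accept
'c' @ 2: {}  — dead — no transitions
rest 'aa' ignored (set empty)
end set {} — state 1 not in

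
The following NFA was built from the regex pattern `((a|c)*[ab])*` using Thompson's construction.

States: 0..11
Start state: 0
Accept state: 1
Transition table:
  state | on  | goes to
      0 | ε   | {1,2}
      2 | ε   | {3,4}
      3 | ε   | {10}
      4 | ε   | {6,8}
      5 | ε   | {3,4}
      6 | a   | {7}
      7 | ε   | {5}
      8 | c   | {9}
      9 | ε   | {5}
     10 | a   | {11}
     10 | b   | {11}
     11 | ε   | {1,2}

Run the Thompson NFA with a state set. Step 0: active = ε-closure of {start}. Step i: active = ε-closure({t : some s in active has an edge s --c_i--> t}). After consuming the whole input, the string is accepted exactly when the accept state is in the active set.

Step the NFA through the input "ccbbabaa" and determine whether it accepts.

start: ε-closure({0}) = {0,1,2,3,4,6,8,10}
'c' @ 1: {3,4,5,6,8,9,10}
'c' @ 2: {3,4,5,6,8,9,10}
'b' @ 3: {1,2,3,4,6,8,10,11}  (accept∈set)
'b' @ 4: {1,2,3,4,6,8,10,11}  (accept∈set)
'a' @ 5: {1,2,3,4,5,6,7,8,10,11}  (accept∈set)
'b' @ 6: {1,2,3,4,6,8,10,11}  (accept∈set)
'a' @ 7: {1,2,3,4,5,6,7,8,10,11}  (accept∈set)
'a' @ 8: {1,2,3,4,5,6,7,8,10,11}  (accept∈set)
after full input: {1,2,3,4,5,6,7,8,10,11}  (accept=1 in)

Answer: ACCEPT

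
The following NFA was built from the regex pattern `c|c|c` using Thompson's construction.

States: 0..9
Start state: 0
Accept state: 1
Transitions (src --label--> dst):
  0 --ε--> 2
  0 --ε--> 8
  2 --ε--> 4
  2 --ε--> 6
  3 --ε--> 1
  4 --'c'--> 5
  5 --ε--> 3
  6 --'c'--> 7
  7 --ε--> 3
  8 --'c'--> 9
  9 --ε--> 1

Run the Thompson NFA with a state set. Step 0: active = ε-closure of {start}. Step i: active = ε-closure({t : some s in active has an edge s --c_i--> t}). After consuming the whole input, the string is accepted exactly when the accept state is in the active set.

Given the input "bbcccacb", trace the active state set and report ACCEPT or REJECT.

S₀ = ε-closure({0}) = {0,2,4,6,8}
'b' @ 1: {}  — state set empty
rest 'bcccacb' ignored (set empty)
final: {}; accept 1 not in set

Answer: REJECT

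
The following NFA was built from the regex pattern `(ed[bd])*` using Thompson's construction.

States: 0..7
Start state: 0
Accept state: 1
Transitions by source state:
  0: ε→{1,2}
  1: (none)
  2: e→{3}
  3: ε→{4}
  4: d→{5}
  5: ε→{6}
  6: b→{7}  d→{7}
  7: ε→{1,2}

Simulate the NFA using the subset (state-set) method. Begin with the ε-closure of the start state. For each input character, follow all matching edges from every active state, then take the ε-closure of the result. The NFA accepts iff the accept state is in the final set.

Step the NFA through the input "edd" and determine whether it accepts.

Answer: ACCEPT

Derivation:
initial (ε-close {0}): {0,1,2}
'e' @ 1: {3,4}
'd' @ 2: {5,6}
'd' @ 3: {1,2,7}  ✓accept
final: {1,2,7}; accept 1 in set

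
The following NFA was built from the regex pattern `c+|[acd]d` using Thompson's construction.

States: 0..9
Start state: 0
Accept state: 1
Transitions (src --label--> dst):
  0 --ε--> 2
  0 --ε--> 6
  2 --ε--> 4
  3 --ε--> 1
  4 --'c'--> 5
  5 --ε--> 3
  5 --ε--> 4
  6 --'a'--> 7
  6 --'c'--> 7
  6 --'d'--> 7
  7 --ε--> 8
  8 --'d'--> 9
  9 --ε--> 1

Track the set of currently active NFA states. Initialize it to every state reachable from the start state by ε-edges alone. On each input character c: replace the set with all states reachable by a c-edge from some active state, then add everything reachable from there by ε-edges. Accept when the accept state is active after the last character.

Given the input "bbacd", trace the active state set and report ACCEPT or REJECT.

Answer: REJECT

Derivation:
S₀ = ε-closure({0}) = {0,2,4,6}
'b' @ 1: {}  — dead — no transitions
rest 'bacd' ignored (set empty)
after full input: {}  (accept=1 not in)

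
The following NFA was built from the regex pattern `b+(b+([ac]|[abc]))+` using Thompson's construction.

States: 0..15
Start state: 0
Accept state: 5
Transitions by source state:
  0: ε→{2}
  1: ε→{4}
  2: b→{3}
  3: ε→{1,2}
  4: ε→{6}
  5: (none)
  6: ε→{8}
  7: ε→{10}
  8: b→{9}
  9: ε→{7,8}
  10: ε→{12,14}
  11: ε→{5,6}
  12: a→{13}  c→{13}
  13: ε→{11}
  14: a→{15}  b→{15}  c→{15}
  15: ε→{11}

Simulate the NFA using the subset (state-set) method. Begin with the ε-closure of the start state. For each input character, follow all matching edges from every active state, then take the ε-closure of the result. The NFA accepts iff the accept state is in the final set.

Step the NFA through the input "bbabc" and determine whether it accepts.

Answer: ACCEPT

Steps:
start: ε-closure({0}) = {0,2}
'b' @ 1: {1,2,3,4,6,8}
'b' @ 2: {1,2,3,4,6,7,8,9,10,12,14}
'a' @ 3: {5,6,8,11,13,15}  [accepting]
'b' @ 4: {7,8,9,10,12,14}
'c' @ 5: {5,6,8,11,13,15}  [accepting]
end set {5,6,8,11,13,15} — state 5 in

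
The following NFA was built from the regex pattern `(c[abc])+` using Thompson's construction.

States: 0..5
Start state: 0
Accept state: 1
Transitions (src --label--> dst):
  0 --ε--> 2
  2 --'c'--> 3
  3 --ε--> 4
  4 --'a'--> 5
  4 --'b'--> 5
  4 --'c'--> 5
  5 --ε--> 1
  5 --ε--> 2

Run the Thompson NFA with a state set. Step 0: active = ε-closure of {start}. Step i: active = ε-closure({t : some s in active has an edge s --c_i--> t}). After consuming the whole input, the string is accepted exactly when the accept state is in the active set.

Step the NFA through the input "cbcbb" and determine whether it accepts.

Answer: REJECT

Steps:
initial (ε-close {0}): {0,2}
'c' @ 1: {3,4}
'b' @ 2: {1,2,5}  [accepting]
'c' @ 3: {3,4}
'b' @ 4: {1,2,5}  [accepting]
'b' @ 5: {}  — no active states
after full input: {}  (accept=1 not in)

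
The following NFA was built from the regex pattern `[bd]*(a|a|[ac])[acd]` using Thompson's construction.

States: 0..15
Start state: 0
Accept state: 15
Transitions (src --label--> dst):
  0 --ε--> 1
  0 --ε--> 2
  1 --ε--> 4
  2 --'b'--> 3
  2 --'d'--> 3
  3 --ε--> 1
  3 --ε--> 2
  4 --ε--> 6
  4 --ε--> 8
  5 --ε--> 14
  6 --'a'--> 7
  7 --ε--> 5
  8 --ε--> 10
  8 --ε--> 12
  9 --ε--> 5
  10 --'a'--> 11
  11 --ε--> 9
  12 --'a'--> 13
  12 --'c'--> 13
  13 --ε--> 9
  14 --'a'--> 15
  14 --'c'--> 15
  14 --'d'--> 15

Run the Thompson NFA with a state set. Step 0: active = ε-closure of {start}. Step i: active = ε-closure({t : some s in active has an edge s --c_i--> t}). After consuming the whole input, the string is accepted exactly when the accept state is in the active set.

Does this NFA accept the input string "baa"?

start: ε-closure({0}) = {0,1,2,4,6,8,10,12}
'b' @ 1: {1,2,3,4,6,8,10,12}
'a' @ 2: {5,7,9,11,13,14}
'a' @ 3: {15}  (accept∈set)
end set {15} — state 15 in

Answer: ACCEPT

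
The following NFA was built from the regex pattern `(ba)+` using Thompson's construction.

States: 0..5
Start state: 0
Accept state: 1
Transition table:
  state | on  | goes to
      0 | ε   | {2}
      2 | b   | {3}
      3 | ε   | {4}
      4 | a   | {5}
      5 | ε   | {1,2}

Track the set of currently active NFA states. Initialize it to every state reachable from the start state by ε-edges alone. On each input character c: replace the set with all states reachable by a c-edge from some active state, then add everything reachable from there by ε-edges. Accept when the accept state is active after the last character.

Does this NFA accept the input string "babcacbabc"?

Answer: REJECT

Trace:
initial (ε-close {0}): {0,2}
'b' @ 1: {3,4}
'a' @ 2: {1,2,5}  [accepting]
'b' @ 3: {3,4}
'c' @ 4: {}  — state set empty
rest 'acbabc' ignored (set empty)
end set {} — state 1 not in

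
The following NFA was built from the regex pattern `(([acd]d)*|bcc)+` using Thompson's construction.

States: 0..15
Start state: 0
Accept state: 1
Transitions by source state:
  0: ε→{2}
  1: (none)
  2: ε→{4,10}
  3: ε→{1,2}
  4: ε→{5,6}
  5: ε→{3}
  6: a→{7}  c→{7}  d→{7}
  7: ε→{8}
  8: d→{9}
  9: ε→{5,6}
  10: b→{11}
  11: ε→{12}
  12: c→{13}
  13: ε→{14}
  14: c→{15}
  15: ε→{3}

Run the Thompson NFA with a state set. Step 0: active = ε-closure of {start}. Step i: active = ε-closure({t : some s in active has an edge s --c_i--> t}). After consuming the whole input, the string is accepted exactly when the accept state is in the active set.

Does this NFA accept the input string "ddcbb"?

Answer: REJECT

Trace:
start: ε-closure({0}) = {0,1,2,3,4,5,6,10}
'd' @ 1: {7,8}
'd' @ 2: {1,2,3,4,5,6,9,10}  [accepting]
'c' @ 3: {7,8}
'b' @ 4: {}  — state set empty
rest 'b' ignored (set empty)
final: {}; accept 1 not in set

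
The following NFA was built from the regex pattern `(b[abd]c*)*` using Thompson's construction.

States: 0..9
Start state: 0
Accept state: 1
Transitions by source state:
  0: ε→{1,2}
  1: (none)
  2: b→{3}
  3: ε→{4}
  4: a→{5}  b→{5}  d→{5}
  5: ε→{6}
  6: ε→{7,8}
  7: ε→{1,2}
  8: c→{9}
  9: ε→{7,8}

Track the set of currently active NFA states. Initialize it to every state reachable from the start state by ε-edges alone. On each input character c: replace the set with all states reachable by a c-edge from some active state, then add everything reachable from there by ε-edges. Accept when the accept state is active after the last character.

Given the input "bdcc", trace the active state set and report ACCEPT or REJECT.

initial (ε-close {0}): {0,1,2}
'b' @ 1: {3,4}
'd' @ 2: {1,2,5,6,7,8}  ✓accept
'c' @ 3: {1,2,7,8,9}  ✓accept
'c' @ 4: {1,2,7,8,9}  ✓accept
after full input: {1,2,7,8,9}  (accept=1 in)

Answer: ACCEPT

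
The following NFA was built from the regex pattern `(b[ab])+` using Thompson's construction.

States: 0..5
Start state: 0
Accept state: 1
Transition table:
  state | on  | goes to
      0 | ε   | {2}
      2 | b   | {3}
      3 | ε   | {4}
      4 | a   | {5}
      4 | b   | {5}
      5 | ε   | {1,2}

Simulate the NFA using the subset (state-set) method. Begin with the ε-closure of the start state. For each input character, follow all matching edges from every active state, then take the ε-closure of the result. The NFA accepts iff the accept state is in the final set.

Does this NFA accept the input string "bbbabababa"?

Answer: ACCEPT

Derivation:
initial (ε-close {0}): {0,2}
'b' @ 1: {3,4}
'b' @ 2: {1,2,5}  ✓accept
'b' @ 3: {3,4}
'a' @ 4: {1,2,5}  ✓accept
'b' @ 5: {3,4}
'a' @ 6: {1,2,5}  ✓accept
'b' @ 7: {3,4}
'a' @ 8: {1,2,5}  ✓accept
'b' @ 9: {3,4}
'a' @ 10: {1,2,5}  ✓accept
end set {1,2,5} — state 1 in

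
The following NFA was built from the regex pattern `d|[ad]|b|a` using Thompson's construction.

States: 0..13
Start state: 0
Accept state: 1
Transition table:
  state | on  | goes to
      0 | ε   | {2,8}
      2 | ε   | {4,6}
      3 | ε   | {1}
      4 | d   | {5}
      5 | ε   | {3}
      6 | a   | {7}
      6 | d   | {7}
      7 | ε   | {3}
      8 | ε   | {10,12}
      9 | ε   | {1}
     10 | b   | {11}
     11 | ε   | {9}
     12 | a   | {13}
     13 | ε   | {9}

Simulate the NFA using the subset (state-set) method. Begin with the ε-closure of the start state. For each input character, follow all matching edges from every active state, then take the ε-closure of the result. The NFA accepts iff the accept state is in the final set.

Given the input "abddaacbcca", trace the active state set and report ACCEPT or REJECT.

S₀ = ε-closure({0}) = {0,2,4,6,8,10,12}
'a' @ 1: {1,3,7,9,13}  ✓accept
'b' @ 2: {}  — dead — no transitions
rest 'ddaacbcca' ignored (set empty)
final: {}; accept 1 not in set

Answer: REJECT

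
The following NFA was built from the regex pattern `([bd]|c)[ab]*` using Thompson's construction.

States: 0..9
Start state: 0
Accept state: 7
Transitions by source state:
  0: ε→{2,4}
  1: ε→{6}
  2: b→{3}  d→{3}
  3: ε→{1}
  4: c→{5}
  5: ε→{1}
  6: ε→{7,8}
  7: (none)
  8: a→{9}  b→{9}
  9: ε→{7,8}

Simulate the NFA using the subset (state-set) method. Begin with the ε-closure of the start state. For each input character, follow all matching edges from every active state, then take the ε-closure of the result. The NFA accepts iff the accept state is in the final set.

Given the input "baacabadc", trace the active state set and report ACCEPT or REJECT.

Answer: REJECT

Derivation:
S₀ = ε-closure({0}) = {0,2,4}
'b' @ 1: {1,3,6,7,8}  ✓accept
'a' @ 2: {7,8,9}  ✓accept
'a' @ 3: {7,8,9}  ✓accept
'c' @ 4: {}  — dead — no transitions
rest 'abadc' ignored (set empty)
final: {}; accept 7 not in set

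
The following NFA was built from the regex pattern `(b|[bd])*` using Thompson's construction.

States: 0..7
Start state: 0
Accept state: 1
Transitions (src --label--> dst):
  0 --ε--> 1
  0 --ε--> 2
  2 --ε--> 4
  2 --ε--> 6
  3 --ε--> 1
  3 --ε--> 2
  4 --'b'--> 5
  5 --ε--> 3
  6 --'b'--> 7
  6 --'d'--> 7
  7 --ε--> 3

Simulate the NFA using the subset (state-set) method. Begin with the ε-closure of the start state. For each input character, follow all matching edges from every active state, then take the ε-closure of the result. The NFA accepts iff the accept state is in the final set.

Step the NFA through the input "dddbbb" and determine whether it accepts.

S₀ = ε-closure({0}) = {0,1,2,4,6}
'd' @ 1: {1,2,3,4,6,7}  ✓accept
'd' @ 2: {1,2,3,4,6,7}  ✓accept
'd' @ 3: {1,2,3,4,6,7}  ✓accept
'b' @ 4: {1,2,3,4,5,6,7}  ✓accept
'b' @ 5: {1,2,3,4,5,6,7}  ✓accept
'b' @ 6: {1,2,3,4,5,6,7}  ✓accept
after full input: {1,2,3,4,5,6,7}  (accept=1 in)

Answer: ACCEPT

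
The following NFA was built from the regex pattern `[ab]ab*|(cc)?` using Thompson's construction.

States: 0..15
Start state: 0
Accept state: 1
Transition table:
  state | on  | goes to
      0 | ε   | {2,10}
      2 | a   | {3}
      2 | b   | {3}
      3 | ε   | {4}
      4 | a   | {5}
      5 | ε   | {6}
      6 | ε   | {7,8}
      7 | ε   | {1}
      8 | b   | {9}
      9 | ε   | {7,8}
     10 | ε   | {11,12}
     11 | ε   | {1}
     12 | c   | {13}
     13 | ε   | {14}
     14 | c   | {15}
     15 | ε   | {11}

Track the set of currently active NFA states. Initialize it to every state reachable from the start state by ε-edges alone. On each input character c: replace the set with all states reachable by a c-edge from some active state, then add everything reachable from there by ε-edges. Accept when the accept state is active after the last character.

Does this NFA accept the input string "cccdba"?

initial (ε-close {0}): {0,1,2,10,11,12}
'c' @ 1: {13,14}
'c' @ 2: {1,11,15}  ✓accept
'c' @ 3: {}  — dead — no transitions
rest 'dba' ignored (set empty)
end set {} — state 1 not in

Answer: REJECT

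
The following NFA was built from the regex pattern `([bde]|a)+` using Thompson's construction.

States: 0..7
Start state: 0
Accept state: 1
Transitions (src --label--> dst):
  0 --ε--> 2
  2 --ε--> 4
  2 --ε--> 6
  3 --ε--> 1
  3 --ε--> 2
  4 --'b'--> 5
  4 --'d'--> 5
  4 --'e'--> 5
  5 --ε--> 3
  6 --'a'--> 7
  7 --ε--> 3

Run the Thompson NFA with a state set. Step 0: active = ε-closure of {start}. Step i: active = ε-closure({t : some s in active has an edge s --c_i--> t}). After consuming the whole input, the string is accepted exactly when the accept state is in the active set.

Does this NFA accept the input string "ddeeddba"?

Answer: ACCEPT

Steps:
start: ε-closure({0}) = {0,2,4,6}
'd' @ 1: {1,2,3,4,5,6}  (accept∈set)
'd' @ 2: {1,2,3,4,5,6}  (accept∈set)
'e' @ 3: {1,2,3,4,5,6}  (accept∈set)
'e' @ 4: {1,2,3,4,5,6}  (accept∈set)
'd' @ 5: {1,2,3,4,5,6}  (accept∈set)
'd' @ 6: {1,2,3,4,5,6}  (accept∈set)
'b' @ 7: {1,2,3,4,5,6}  (accept∈set)
'a' @ 8: {1,2,3,4,6,7}  (accept∈set)
end set {1,2,3,4,6,7} — state 1 in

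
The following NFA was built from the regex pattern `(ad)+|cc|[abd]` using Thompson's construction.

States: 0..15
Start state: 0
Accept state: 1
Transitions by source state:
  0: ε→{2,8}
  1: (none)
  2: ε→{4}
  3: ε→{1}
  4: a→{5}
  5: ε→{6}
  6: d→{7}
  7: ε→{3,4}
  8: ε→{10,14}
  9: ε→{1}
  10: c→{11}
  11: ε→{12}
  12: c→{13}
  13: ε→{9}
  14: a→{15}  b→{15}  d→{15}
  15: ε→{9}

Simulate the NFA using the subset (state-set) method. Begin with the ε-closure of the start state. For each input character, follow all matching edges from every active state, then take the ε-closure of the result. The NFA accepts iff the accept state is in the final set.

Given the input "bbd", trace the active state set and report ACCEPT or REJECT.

S₀ = ε-closure({0}) = {0,2,4,8,10,14}
'b' @ 1: {1,9,15}  (accept∈set)
'b' @ 2: {}  — no active states
rest 'd' ignored (set empty)
after full input: {}  (accept=1 not in)

Answer: REJECT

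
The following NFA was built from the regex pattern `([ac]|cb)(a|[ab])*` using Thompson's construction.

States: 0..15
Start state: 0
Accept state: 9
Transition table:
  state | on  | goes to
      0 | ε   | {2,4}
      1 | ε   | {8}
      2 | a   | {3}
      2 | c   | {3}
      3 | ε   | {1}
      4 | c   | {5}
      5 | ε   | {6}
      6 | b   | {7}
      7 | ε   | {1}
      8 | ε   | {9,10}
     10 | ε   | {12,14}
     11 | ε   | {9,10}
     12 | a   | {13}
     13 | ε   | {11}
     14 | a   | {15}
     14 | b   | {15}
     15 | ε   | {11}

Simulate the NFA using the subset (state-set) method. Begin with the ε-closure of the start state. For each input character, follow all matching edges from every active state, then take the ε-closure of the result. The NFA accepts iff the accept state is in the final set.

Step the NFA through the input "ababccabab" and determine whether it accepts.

Answer: REJECT

Trace:
S₀ = ε-closure({0}) = {0,2,4}
'a' @ 1: {1,3,8,9,10,12,14}  ✓accept
'b' @ 2: {9,10,11,12,14,15}  ✓accept
'a' @ 3: {9,10,11,12,13,14,15}  ✓accept
'b' @ 4: {9,10,11,12,14,15}  ✓accept
'c' @ 5: {}  — dead — no transitions
rest 'cabab' ignored (set empty)
final: {}; accept 9 not in set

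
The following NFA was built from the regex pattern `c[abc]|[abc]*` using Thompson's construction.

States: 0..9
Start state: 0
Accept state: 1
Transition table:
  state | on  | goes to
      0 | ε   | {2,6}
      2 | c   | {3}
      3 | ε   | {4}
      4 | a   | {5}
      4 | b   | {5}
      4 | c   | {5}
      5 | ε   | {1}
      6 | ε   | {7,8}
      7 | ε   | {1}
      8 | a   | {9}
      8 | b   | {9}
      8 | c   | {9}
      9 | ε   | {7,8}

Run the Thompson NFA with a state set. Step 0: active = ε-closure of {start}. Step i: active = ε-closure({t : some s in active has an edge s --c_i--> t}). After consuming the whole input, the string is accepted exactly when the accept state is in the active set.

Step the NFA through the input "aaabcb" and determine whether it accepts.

Answer: ACCEPT

Derivation:
initial (ε-close {0}): {0,1,2,6,7,8}
'a' @ 1: {1,7,8,9}  (accept∈set)
'a' @ 2: {1,7,8,9}  (accept∈set)
'a' @ 3: {1,7,8,9}  (accept∈set)
'b' @ 4: {1,7,8,9}  (accept∈set)
'c' @ 5: {1,7,8,9}  (accept∈set)
'b' @ 6: {1,7,8,9}  (accept∈set)
after full input: {1,7,8,9}  (accept=1 in)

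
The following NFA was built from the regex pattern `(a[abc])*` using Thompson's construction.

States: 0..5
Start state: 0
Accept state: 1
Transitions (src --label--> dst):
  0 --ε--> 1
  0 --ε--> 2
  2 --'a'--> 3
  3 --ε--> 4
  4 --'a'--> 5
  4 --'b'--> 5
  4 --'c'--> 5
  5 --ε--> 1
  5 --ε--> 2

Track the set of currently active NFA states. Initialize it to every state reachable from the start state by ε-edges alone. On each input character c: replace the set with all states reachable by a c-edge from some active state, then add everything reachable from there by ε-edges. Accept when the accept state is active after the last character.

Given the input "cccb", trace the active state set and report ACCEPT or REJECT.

Answer: REJECT

Trace:
initial (ε-close {0}): {0,1,2}
'c' @ 1: {}  — state set empty
rest 'ccb' ignored (set empty)
after full input: {}  (accept=1 not in)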